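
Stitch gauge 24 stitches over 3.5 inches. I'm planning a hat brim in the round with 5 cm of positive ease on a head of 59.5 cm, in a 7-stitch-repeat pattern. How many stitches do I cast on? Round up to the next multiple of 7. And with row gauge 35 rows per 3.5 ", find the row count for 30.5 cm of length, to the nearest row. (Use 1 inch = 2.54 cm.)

Cast on 175 stitches; work 120 rows.

Finished = 59.5 + 5 = 64.5 cm.
64.5 cm × 1/2.54 = 25.39 inches.
24/3.5 = 6.857 sts per in; 25.39 × 6.857 = 174.13 sts.
Next multiple of 7 → 175.
30.5 cm = 12.01 inches; × 10 = 120.08 → 120 rows.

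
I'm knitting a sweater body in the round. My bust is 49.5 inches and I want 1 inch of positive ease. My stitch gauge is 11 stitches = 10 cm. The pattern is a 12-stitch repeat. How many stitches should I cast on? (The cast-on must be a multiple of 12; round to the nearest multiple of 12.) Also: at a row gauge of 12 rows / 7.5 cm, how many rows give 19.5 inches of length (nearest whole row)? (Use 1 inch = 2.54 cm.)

Finished = 49.5 + 1 = 50.5 inches.
50.5 inches × 2.54 = 128.27 cm.
11/10 = 1.1 sts per cm; 128.27 × 1.1 = 141.10 sts.
Nearest multiple of 12 → 144.
19.5 inches = 49.53 cm; × 1.6 = 79.25 → 79 rows.

Cast on 144 stitches; work 79 rows.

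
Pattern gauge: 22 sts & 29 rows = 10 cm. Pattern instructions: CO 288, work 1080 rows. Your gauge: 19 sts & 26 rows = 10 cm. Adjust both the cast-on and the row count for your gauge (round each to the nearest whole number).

Stitches: 288 × 19/22 = 248.73 → 249.
Rows: 1080 × 26/29 = 968.28 → 968.

Cast on 249 stitches; work 968 rows.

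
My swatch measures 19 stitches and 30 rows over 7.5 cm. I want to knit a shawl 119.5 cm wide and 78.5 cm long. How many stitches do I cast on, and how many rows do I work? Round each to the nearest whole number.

Stitch gauge = 19/7.5 = 2.533 sts/cm; 119.5 × 2.533 = 302.73 → 303 sts.
Row gauge = 30/7.5 = 4 rows/cm; 78.5 × 4 = 314.00 → 314 rows.

Cast on 303 stitches and work 314 rows.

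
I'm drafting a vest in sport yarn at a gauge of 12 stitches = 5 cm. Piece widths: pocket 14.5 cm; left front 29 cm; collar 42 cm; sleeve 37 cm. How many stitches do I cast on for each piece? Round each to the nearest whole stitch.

Rate = 12/5 = 2.4 sts per cm.
pocket: 14.5 × 2.4 = 34.80 → 35.
left front: 29 × 2.4 = 69.60 → 70.
collar: 42 × 2.4 = 100.80 → 101.
sleeve: 37 × 2.4 = 88.80 → 89.

pocket 35; left front 70; collar 101; sleeve 89.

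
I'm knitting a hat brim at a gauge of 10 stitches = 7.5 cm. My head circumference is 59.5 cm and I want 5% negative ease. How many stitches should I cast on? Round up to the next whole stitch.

CO 76 sts.

Finished = 59.5 × 0.95 = 56.52 cm.
10 / 7.5 = 1.333 sts per cm.
56.52 × 1.333 = 75.37 sts.
→ 76 sts.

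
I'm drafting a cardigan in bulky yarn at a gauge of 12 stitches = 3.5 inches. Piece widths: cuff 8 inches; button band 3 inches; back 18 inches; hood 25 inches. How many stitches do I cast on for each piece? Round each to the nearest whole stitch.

cuff 27; button band 10; back 62; hood 86.

Rate = 12/3.5 = 3.429 sts per in.
cuff: 8 × 3.429 = 27.43 → 27.
button band: 3 × 3.429 = 10.29 → 10.
back: 18 × 3.429 = 61.71 → 62.
hood: 25 × 3.429 = 85.71 → 86.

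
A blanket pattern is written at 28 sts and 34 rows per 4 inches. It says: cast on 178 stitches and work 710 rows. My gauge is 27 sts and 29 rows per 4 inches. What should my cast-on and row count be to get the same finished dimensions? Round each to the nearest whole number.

Cast on 172 stitches; work 606 rows.

Stitches: 178 × 27/28 = 171.64 → 172.
Rows: 710 × 29/34 = 605.59 → 606.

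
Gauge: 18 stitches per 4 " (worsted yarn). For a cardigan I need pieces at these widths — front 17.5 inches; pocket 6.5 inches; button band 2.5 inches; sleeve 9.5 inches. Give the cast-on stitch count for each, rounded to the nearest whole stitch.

front 79; pocket 29; button band 11; sleeve 43.

Rate = 18/4 = 4.5 sts per in.
front: 17.5 × 4.5 = 78.75 → 79.
pocket: 6.5 × 4.5 = 29.25 → 29.
button band: 2.5 × 4.5 = 11.25 → 11.
sleeve: 9.5 × 4.5 = 42.75 → 43.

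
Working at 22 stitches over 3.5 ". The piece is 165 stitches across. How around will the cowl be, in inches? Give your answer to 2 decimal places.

26.25 inches.

22 stitches / 3.5 inch = 6.286 stitches per inch.
165 / 6.286 = 26.250 inches.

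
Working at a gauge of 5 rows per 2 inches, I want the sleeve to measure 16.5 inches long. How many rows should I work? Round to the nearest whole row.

Work 41 rows.

5 rows / 2 in = 2.5 rows per inch.
16.5 × 2.5 = 41.25 rows.
Round to nearest → 41.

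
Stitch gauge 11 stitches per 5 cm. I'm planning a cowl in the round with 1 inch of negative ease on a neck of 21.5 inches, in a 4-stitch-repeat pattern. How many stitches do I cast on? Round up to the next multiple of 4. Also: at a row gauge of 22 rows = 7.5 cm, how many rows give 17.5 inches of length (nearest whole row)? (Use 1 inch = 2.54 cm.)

Finished = 21.5 − 1 = 20.5 inches.
20.5 inches × 2.54 = 52.07 cm.
11/5 = 2.2 sts per cm; 52.07 × 2.2 = 114.55 sts.
Next multiple of 4 → 116.
17.5 inches = 44.45 cm; × 2.933 = 130.39 → 130 rows.

Cast on 116 stitches; work 130 rows.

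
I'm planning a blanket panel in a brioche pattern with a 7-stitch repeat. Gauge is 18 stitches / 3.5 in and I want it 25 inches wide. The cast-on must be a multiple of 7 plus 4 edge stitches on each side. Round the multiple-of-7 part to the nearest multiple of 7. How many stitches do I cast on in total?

18 / 3.5 = 5.143 sts per inch.
25 × 5.143 = 128.57 sts.
Less 8 edge sts → 120.57 for the repeat.
Nearest multiple of 7: 119.
Add back 8 edge sts → 127.

CO 127 sts.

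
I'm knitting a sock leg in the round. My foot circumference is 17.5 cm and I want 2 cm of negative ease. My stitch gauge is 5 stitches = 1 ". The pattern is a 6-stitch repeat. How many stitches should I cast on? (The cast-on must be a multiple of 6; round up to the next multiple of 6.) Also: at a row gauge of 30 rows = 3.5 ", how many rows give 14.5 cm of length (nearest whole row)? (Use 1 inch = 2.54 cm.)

Finished = 17.5 − 2 = 15.5 cm.
15.5 cm × 1/2.54 = 6.10 inches.
5/1 = 5 sts per in; 6.10 × 5 = 30.51 sts.
Next multiple of 6 → 36.
14.5 cm = 5.71 inches; × 8.571 = 48.93 → 49 rows.

Cast on 36 stitches; work 49 rows.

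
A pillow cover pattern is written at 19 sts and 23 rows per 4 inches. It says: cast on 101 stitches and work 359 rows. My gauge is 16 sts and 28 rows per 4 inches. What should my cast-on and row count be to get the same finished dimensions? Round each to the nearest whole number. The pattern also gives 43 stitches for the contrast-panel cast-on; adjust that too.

Stitches: 101 × 16/19 = 85.05 → 85.
Rows: 359 × 28/23 = 437.04 → 437.
contrast-panel cast-on: 43 × 16/19 = 36.21 → 36.

Cast on 85 stitches; work 437 rows; contrast-panel cast-on 36 stitches.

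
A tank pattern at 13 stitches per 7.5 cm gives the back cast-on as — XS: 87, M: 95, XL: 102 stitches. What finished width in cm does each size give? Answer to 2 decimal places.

XS 50.19 cm; M 54.81 cm; XL 58.85 cm.

13/7.5 = 1.733 sts per cm.
XS: 87 / 1.733 = 50.192 → 50.19 cm.
M: 95 / 1.733 = 54.808 → 54.81 cm.
XL: 102 / 1.733 = 58.846 → 58.85 cm.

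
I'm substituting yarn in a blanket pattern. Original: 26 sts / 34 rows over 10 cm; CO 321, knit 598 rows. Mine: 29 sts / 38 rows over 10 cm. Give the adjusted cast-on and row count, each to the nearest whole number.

Stitches: 321 × 29/26 = 358.04 → 358.
Rows: 598 × 38/34 = 668.35 → 668.

Cast on 358 stitches; work 668 rows.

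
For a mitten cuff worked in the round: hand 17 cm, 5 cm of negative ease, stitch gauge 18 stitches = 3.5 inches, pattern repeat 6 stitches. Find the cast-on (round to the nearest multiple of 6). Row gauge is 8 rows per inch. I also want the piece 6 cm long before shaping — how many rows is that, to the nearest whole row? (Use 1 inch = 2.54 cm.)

Cast on 24 stitches; work 19 rows.

Finished = 17 − 5 = 12 cm.
12 cm × 1/2.54 = 4.72 inches.
18/3.5 = 5.143 sts per in; 4.72 × 5.143 = 24.30 sts.
Nearest multiple of 6 → 24.
6 cm = 2.36 inches; × 8 = 18.90 → 19 rows.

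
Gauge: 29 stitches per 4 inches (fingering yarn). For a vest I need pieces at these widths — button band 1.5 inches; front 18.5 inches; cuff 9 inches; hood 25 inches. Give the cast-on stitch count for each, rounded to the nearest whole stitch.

button band 11; front 134; cuff 65; hood 181.

Rate = 29/4 = 7.25 sts per in.
button band: 1.5 × 7.25 = 10.88 → 11.
front: 18.5 × 7.25 = 134.12 → 134.
cuff: 9 × 7.25 = 65.25 → 65.
hood: 25 × 7.25 = 181.25 → 181.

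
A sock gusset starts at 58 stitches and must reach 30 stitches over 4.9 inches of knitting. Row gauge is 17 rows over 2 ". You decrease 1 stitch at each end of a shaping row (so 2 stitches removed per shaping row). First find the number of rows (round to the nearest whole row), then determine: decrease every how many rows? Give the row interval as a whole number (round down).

Rows = 4.9 × 8.5 = 41.7 → 42 rows.
Stitches to remove: 28 → 14 shaping rows (at 2 st each).
42 / 14 = 3.00 → every 3 rows.

Decrease every 3rd row.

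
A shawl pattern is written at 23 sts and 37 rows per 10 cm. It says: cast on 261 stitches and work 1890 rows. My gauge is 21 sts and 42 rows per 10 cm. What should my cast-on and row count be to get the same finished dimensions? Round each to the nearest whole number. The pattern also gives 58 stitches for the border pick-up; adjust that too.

Cast on 238 stitches; work 2145 rows; border pick-up 53 stitches.

Stitches: 261 × 21/23 = 238.30 → 238.
Rows: 1890 × 42/37 = 2145.41 → 2145.
border pick-up: 58 × 21/23 = 52.96 → 53.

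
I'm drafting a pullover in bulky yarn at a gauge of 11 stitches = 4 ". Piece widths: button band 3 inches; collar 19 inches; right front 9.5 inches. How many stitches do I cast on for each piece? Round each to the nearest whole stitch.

Rate = 11/4 = 2.75 sts per in.
button band: 3 × 2.75 = 8.25 → 8.
collar: 19 × 2.75 = 52.25 → 52.
right front: 9.5 × 2.75 = 26.12 → 26.

button band 8; collar 52; right front 26.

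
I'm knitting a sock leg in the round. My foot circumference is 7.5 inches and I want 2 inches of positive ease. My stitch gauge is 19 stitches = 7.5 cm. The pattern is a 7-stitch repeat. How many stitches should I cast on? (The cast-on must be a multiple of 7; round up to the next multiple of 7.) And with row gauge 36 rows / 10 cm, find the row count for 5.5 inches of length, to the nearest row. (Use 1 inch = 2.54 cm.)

Finished = 7.5 + 2 = 9.5 inches.
9.5 inches × 2.54 = 24.13 cm.
19/7.5 = 2.533 sts per cm; 24.13 × 2.533 = 61.13 sts.
Next multiple of 7 → 63.
5.5 inches = 13.97 cm; × 3.6 = 50.29 → 50 rows.

Cast on 63 stitches; work 50 rows.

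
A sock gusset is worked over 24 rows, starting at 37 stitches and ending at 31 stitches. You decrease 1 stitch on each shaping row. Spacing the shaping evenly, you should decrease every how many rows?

Decrease every 4th row.

Stitches to remove: |31 − 37| = 6.
Shaping rows needed: 6 / 1 = 6.
24 rows / 6 = every 4 rows.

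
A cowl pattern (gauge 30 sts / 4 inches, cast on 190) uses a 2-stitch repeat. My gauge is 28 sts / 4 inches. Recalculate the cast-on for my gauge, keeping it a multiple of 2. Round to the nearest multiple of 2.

190 × 28 / 30 = 177.33.
Nearest multiple of 2: 178.

CO 178 sts.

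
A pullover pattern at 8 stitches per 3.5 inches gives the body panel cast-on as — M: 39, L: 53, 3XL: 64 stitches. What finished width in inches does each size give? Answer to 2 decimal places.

M 17.06 inches; L 23.19 inches; 3XL 28.00 inches.

8/3.5 = 2.286 sts per in.
M: 39 / 2.286 = 17.062 → 17.06 in.
L: 53 / 2.286 = 23.188 → 23.19 in.
3XL: 64 / 2.286 = 28.000 → 28.00 in.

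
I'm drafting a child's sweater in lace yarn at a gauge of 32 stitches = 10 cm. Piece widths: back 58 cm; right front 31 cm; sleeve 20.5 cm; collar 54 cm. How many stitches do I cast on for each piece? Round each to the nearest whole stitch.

back 186; right front 99; sleeve 66; collar 173.

Rate = 32/10 = 3.2 sts per cm.
back: 58 × 3.2 = 185.60 → 186.
right front: 31 × 3.2 = 99.20 → 99.
sleeve: 20.5 × 3.2 = 65.60 → 66.
collar: 54 × 3.2 = 172.80 → 173.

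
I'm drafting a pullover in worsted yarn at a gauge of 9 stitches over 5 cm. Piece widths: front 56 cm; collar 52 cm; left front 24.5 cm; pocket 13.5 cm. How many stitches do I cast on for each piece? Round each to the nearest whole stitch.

Rate = 9/5 = 1.8 sts per cm.
front: 56 × 1.8 = 100.80 → 101.
collar: 52 × 1.8 = 93.60 → 94.
left front: 24.5 × 1.8 = 44.10 → 44.
pocket: 13.5 × 1.8 = 24.30 → 24.

front 101; collar 94; left front 44; pocket 24.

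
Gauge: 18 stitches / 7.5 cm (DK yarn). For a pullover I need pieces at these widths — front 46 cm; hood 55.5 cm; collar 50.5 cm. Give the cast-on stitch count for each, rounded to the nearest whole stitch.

front 110; hood 133; collar 121.

Rate = 18/7.5 = 2.4 sts per cm.
front: 46 × 2.4 = 110.40 → 110.
hood: 55.5 × 2.4 = 133.20 → 133.
collar: 50.5 × 2.4 = 121.20 → 121.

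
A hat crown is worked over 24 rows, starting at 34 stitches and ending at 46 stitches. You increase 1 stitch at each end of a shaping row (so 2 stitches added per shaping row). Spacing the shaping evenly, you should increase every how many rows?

Stitches to add: |46 − 34| = 12.
Shaping rows needed: 12 / 2 = 6.
24 rows / 6 = every 4 rows.

Increase every 4th row.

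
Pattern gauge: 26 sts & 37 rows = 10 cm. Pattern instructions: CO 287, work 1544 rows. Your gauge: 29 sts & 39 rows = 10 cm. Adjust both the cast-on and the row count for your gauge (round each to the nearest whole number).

Cast on 320 stitches; work 1627 rows.

Stitches: 287 × 29/26 = 320.12 → 320.
Rows: 1544 × 39/37 = 1627.46 → 1627.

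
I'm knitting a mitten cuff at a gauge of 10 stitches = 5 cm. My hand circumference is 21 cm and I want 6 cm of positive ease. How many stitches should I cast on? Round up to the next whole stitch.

Finished = 21 + 6 = 27 cm.
10 / 5 = 2 sts per cm.
27.00 × 2 = 54.00 sts.

CO 54 sts.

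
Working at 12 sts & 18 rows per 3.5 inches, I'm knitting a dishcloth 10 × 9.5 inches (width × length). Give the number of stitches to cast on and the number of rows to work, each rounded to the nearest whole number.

Stitch gauge = 12/3.5 = 3.429 sts/in; 10 × 3.429 = 34.29 → 34 sts.
Row gauge = 18/3.5 = 5.143 rows/in; 9.5 × 5.143 = 48.86 → 49 rows.

Cast on 34 stitches and work 49 rows.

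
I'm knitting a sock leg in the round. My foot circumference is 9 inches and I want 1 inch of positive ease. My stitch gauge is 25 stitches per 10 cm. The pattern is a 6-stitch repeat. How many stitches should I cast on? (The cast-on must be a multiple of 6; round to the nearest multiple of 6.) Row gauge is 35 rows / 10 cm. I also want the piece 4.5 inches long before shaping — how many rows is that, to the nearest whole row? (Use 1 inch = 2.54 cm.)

Cast on 66 stitches; work 40 rows.

Finished = 9 + 1 = 10 inches.
10 inches × 2.54 = 25.40 cm.
25/10 = 2.5 sts per cm; 25.40 × 2.5 = 63.50 sts.
Nearest multiple of 6 → 66.
4.5 inches = 11.43 cm; × 3.5 = 40.01 → 40 rows.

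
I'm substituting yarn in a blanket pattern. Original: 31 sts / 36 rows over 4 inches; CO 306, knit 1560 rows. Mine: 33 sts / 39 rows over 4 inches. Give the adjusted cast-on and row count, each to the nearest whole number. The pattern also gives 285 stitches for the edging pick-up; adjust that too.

Stitches: 306 × 33/31 = 325.74 → 326.
Rows: 1560 × 39/36 = 1690.00 → 1690.
edging pick-up: 285 × 33/31 = 303.39 → 303.

Cast on 326 stitches; work 1690 rows; edging pick-up 303 stitches.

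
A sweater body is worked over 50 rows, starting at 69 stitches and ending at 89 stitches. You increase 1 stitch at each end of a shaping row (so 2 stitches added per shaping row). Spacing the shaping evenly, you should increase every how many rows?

Increase every 5th row.

Stitches to add: |89 − 69| = 20.
Shaping rows needed: 20 / 2 = 10.
50 rows / 10 = every 5 rows.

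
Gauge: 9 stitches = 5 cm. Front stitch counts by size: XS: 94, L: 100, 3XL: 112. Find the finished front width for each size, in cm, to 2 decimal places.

9/5 = 1.8 sts per cm.
XS: 94 / 1.8 = 52.222 → 52.22 cm.
L: 100 / 1.8 = 55.556 → 55.56 cm.
3XL: 112 / 1.8 = 62.222 → 62.22 cm.

XS 52.22 cm; L 55.56 cm; 3XL 62.22 cm.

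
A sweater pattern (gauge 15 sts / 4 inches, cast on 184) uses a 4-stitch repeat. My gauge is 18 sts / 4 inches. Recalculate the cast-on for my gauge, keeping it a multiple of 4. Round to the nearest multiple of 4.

184 × 18 / 15 = 220.80.
Nearest multiple of 4: 220.

CO 220 sts.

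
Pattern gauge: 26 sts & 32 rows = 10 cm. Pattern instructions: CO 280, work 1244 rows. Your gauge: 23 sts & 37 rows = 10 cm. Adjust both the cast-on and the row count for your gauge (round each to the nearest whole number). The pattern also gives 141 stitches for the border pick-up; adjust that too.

Cast on 248 stitches; work 1438 rows; border pick-up 125 stitches.

Stitches: 280 × 23/26 = 247.69 → 248.
Rows: 1244 × 37/32 = 1438.38 → 1438.
border pick-up: 141 × 23/26 = 124.73 → 125.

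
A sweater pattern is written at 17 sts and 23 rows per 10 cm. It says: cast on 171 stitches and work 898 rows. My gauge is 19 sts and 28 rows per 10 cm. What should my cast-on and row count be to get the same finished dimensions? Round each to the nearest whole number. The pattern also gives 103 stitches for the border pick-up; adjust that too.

Stitches: 171 × 19/17 = 191.12 → 191.
Rows: 898 × 28/23 = 1093.22 → 1093.
border pick-up: 103 × 19/17 = 115.12 → 115.

Cast on 191 stitches; work 1093 rows; border pick-up 115 stitches.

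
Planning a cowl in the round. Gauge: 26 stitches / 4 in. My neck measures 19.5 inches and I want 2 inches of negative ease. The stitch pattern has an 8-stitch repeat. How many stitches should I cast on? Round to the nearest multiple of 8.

Finished = 19.5 − 2 = 17.5 inches.
26 / 4 = 6.5 sts/in.
17.5 × 6.5 = 113.75 sts.
Nearest multiple of 8: 112.

CO 112 sts.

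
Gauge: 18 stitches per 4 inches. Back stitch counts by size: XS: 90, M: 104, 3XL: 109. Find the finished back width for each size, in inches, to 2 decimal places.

18/4 = 4.5 sts per in.
XS: 90 / 4.5 = 20.000 → 20.00 in.
M: 104 / 4.5 = 23.111 → 23.11 in.
3XL: 109 / 4.5 = 24.222 → 24.22 in.

XS 20.00 inches; M 23.11 inches; 3XL 24.22 inches.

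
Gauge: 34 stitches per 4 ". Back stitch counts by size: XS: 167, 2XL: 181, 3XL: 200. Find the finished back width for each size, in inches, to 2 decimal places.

34/4 = 8.5 sts per in.
XS: 167 / 8.5 = 19.647 → 19.65 in.
2XL: 181 / 8.5 = 21.294 → 21.29 in.
3XL: 200 / 8.5 = 23.529 → 23.53 in.

XS 19.65 inches; 2XL 21.29 inches; 3XL 23.53 inches.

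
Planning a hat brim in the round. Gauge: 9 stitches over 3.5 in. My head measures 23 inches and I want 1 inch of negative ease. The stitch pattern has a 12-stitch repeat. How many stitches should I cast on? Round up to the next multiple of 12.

Cast on 60 stitches.

Finished = 23 − 1 = 22 inches.
9 / 3.5 = 2.571 sts/in.
22 × 2.571 = 56.57 sts.
Next multiple of 12: 60.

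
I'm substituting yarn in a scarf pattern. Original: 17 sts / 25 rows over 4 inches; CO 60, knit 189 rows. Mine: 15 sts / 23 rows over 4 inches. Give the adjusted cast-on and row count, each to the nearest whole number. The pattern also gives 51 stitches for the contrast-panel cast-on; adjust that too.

Cast on 53 stitches; work 174 rows; contrast-panel cast-on 45 stitches.

Stitches: 60 × 15/17 = 52.94 → 53.
Rows: 189 × 23/25 = 173.88 → 174.
contrast-panel cast-on: 51 × 15/17 = 45.00 → 45.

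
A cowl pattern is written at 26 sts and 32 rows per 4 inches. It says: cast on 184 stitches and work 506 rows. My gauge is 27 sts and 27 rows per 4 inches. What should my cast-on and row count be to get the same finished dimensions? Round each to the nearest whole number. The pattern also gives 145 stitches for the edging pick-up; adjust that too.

Stitches: 184 × 27/26 = 191.08 → 191.
Rows: 506 × 27/32 = 426.94 → 427.
edging pick-up: 145 × 27/26 = 150.58 → 151.

Cast on 191 stitches; work 427 rows; edging pick-up 151 stitches.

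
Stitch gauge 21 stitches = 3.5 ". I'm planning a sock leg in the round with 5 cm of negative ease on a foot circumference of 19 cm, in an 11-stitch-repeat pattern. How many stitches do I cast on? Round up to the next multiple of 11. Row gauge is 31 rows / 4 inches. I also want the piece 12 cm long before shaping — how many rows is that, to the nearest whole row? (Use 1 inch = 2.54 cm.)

Cast on 44 stitches; work 37 rows.

Finished = 19 − 5 = 14 cm.
14 cm × 1/2.54 = 5.51 inches.
21/3.5 = 6 sts per in; 5.51 × 6 = 33.07 sts.
Next multiple of 11 → 44.
12 cm = 4.72 inches; × 7.75 = 36.61 → 37 rows.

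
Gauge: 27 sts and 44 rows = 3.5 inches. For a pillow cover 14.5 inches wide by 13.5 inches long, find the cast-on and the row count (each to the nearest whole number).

Cast on 112 stitches and work 170 rows.

Stitch gauge = 27/3.5 = 7.714 sts/in; 14.5 × 7.714 = 111.86 → 112 sts.
Row gauge = 44/3.5 = 12.571 rows/in; 13.5 × 12.571 = 169.71 → 170 rows.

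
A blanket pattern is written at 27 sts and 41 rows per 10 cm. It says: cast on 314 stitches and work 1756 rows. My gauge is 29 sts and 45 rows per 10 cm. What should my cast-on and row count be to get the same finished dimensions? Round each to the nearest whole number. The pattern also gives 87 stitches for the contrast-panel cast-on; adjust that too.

Stitches: 314 × 29/27 = 337.26 → 337.
Rows: 1756 × 45/41 = 1927.32 → 1927.
contrast-panel cast-on: 87 × 29/27 = 93.44 → 93.

Cast on 337 stitches; work 1927 rows; contrast-panel cast-on 93 stitches.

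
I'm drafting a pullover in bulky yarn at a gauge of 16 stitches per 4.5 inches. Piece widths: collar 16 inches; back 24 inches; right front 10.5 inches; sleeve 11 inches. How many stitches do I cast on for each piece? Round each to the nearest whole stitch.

Rate = 16/4.5 = 3.556 sts per in.
collar: 16 × 3.556 = 56.89 → 57.
back: 24 × 3.556 = 85.33 → 85.
right front: 10.5 × 3.556 = 37.33 → 37.
sleeve: 11 × 3.556 = 39.11 → 39.

collar 57; back 85; right front 37; sleeve 39.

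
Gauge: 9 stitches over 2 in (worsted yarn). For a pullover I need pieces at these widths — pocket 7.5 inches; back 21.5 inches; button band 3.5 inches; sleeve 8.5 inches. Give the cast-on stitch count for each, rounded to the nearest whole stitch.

pocket 34; back 97; button band 16; sleeve 38.

Rate = 9/2 = 4.5 sts per in.
pocket: 7.5 × 4.5 = 33.75 → 34.
back: 21.5 × 4.5 = 96.75 → 97.
button band: 3.5 × 4.5 = 15.75 → 16.
sleeve: 8.5 × 4.5 = 38.25 → 38.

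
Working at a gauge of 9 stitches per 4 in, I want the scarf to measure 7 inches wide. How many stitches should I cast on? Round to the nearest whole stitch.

CO 16 sts.

9 stitches / 4 in = 2.25 stitches per inch.
7 × 2.25 = 15.75 stitches.
Round to nearest → 16.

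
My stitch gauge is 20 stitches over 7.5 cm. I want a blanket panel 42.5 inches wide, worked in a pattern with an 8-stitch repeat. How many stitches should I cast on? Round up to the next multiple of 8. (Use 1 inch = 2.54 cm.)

42.5 in = 42.5 × 2.54 = 107.95 cm.
20 / 7.5 = 2.667 sts/cm.
107.95 × 2.667 = 287.87 sts.
→ 288.

288 stitches.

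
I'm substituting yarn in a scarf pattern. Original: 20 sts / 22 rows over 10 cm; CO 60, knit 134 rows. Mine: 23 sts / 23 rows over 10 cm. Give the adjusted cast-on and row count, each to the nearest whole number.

Stitches: 60 × 23/20 = 69.00 → 69.
Rows: 134 × 23/22 = 140.09 → 140.

Cast on 69 stitches; work 140 rows.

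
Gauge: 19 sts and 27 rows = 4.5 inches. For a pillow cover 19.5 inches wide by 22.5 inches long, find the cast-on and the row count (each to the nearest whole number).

Stitch gauge = 19/4.5 = 4.222 sts/in; 19.5 × 4.222 = 82.33 → 82 sts.
Row gauge = 27/4.5 = 6 rows/in; 22.5 × 6 = 135.00 → 135 rows.

Cast on 82 stitches and work 135 rows.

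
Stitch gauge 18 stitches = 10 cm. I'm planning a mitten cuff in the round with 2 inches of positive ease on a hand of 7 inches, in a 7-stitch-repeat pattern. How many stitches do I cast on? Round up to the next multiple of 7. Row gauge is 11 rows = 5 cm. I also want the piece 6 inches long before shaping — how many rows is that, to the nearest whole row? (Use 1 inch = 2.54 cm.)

Cast on 42 stitches; work 34 rows.

Finished = 7 + 2 = 9 inches.
9 inches × 2.54 = 22.86 cm.
18/10 = 1.8 sts per cm; 22.86 × 1.8 = 41.15 sts.
Next multiple of 7 → 42.
6 inches = 15.24 cm; × 2.2 = 33.53 → 34 rows.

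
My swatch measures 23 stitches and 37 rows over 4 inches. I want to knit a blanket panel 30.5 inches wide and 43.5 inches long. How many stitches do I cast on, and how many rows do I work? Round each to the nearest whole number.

Cast on 175 stitches and work 402 rows.

Stitch gauge = 23/4 = 5.75 sts/in; 30.5 × 5.75 = 175.38 → 175 sts.
Row gauge = 37/4 = 9.25 rows/in; 43.5 × 9.25 = 402.38 → 402 rows.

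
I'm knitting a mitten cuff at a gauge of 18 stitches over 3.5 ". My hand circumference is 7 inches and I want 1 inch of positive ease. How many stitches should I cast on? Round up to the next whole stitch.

42 stitches.

Finished = 7 + 1 = 8 in.
18 / 3.5 = 5.143 sts per inch.
8.00 × 5.143 = 41.14 sts.
→ 42 sts.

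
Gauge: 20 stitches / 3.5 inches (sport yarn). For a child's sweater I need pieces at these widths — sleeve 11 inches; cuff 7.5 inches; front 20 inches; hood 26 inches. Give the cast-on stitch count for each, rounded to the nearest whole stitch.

sleeve 63; cuff 43; front 114; hood 149.

Rate = 20/3.5 = 5.714 sts per in.
sleeve: 11 × 5.714 = 62.86 → 63.
cuff: 7.5 × 5.714 = 42.86 → 43.
front: 20 × 5.714 = 114.29 → 114.
hood: 26 × 5.714 = 148.57 → 149.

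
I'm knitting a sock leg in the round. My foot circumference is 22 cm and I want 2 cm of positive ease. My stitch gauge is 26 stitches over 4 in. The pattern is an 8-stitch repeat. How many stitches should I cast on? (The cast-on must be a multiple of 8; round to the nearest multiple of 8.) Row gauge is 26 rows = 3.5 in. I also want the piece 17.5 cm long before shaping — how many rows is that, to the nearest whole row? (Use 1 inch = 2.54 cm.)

Cast on 64 stitches; work 51 rows.

Finished = 22 + 2 = 24 cm.
24 cm × 1/2.54 = 9.45 inches.
26/4 = 6.5 sts per in; 9.45 × 6.5 = 61.42 sts.
Nearest multiple of 8 → 64.
17.5 cm = 6.89 inches; × 7.429 = 51.18 → 51 rows.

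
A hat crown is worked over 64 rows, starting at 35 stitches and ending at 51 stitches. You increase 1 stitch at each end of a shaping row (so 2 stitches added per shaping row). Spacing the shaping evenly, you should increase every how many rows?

Increase every 8th row.

Stitches to add: |51 − 35| = 16.
Shaping rows needed: 16 / 2 = 8.
64 rows / 8 = every 8 rows.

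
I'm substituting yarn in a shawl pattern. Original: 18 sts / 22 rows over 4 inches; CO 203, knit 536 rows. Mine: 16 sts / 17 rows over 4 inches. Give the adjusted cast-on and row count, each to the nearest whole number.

Cast on 180 stitches; work 414 rows.

Stitches: 203 × 16/18 = 180.44 → 180.
Rows: 536 × 17/22 = 414.18 → 414.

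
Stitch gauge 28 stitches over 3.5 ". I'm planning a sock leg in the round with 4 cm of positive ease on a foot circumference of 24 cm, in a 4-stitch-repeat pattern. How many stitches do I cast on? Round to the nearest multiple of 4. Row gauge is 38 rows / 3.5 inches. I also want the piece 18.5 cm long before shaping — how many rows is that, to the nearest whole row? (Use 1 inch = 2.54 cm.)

Finished = 24 + 4 = 28 cm.
28 cm × 1/2.54 = 11.02 inches.
28/3.5 = 8 sts per in; 11.02 × 8 = 88.19 sts.
Nearest multiple of 4 → 88.
18.5 cm = 7.28 inches; × 10.857 = 79.08 → 79 rows.

Cast on 88 stitches; work 79 rows.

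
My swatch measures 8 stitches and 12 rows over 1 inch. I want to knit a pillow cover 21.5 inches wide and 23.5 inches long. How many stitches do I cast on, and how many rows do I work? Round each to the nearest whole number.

Cast on 172 stitches and work 282 rows.

Stitch gauge = 8/1 = 8 sts/in; 21.5 × 8 = 172.00 → 172 sts.
Row gauge = 12/1 = 12 rows/in; 23.5 × 12 = 282.00 → 282 rows.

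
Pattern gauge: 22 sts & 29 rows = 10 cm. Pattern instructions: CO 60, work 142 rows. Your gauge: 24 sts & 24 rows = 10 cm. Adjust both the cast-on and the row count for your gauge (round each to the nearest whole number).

Stitches: 60 × 24/22 = 65.45 → 65.
Rows: 142 × 24/29 = 117.52 → 118.

Cast on 65 stitches; work 118 rows.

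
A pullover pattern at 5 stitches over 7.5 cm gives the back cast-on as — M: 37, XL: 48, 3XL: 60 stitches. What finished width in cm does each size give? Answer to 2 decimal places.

5/7.5 = 0.667 sts per cm.
M: 37 / 0.667 = 55.500 → 55.50 cm.
XL: 48 / 0.667 = 72.000 → 72.00 cm.
3XL: 60 / 0.667 = 90.000 → 90.00 cm.

M 55.50 cm; XL 72.00 cm; 3XL 90.00 cm.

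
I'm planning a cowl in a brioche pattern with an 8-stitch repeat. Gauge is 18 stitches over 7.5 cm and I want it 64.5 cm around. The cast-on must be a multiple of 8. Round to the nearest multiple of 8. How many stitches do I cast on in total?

18 / 7.5 = 2.4 sts per cm.
64.5 × 2.4 = 154.80 sts.
Nearest multiple of 8: 152.

152 stitches.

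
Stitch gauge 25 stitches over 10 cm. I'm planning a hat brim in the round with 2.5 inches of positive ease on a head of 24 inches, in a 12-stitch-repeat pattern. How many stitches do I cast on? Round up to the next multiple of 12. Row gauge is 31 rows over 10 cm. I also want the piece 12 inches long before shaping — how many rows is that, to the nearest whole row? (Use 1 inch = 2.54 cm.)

Finished = 24 + 2.5 = 26.5 inches.
26.5 inches × 2.54 = 67.31 cm.
25/10 = 2.5 sts per cm; 67.31 × 2.5 = 168.28 sts.
Next multiple of 12 → 180.
12 inches = 30.48 cm; × 3.1 = 94.49 → 94 rows.

Cast on 180 stitches; work 94 rows.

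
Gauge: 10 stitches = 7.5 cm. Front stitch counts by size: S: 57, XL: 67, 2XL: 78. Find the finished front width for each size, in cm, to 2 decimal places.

10/7.5 = 1.333 sts per cm.
S: 57 / 1.333 = 42.750 → 42.75 cm.
XL: 67 / 1.333 = 50.250 → 50.25 cm.
2XL: 78 / 1.333 = 58.500 → 58.50 cm.

S 42.75 cm; XL 50.25 cm; 2XL 58.50 cm.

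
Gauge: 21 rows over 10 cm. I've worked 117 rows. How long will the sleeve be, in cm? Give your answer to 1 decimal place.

21 rows / 10 cm = 2.1 rows per cm.
117 / 2.1 = 55.71 cm.

55.7 cm.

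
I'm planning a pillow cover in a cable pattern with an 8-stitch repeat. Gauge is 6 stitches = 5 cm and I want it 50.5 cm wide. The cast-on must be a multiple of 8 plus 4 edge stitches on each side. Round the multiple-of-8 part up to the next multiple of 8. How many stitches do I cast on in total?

6 / 5 = 1.2 sts per cm.
50.5 × 1.2 = 60.60 sts.
Less 8 edge sts → 52.60 for the repeat.
Next multiple of 8: 56.
Add back 8 edge sts → 64.

Cast on 64 stitches.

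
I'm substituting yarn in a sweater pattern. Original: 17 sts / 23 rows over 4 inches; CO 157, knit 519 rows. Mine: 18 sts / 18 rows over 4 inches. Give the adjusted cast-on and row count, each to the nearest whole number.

Stitches: 157 × 18/17 = 166.24 → 166.
Rows: 519 × 18/23 = 406.17 → 406.

Cast on 166 stitches; work 406 rows.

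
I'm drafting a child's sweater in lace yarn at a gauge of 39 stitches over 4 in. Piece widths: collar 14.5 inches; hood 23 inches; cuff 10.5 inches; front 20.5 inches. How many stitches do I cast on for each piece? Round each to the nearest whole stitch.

Rate = 39/4 = 9.75 sts per in.
collar: 14.5 × 9.75 = 141.38 → 141.
hood: 23 × 9.75 = 224.25 → 224.
cuff: 10.5 × 9.75 = 102.38 → 102.
front: 20.5 × 9.75 = 199.88 → 200.

collar 141; hood 224; cuff 102; front 200.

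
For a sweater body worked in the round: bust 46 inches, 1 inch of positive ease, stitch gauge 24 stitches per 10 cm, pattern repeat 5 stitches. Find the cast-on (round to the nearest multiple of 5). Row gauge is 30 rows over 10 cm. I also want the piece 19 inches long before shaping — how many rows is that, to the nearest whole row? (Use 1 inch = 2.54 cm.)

Cast on 285 stitches; work 145 rows.

Finished = 46 + 1 = 47 inches.
47 inches × 2.54 = 119.38 cm.
24/10 = 2.4 sts per cm; 119.38 × 2.4 = 286.51 sts.
Nearest multiple of 5 → 285.
19 inches = 48.26 cm; × 3 = 144.78 → 145 rows.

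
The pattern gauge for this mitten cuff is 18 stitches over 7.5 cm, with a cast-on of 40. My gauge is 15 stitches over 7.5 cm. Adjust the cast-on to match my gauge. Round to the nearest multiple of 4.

Scale factor = 15 / 18 = 0.833.
40 × 15 / 18 = 33.33 sts.
→ 32 sts.

Cast on 32 stitches.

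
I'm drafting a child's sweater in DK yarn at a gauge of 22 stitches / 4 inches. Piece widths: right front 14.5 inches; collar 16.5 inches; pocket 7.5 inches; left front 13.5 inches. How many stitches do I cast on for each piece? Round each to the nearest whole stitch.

Rate = 22/4 = 5.5 sts per in.
right front: 14.5 × 5.5 = 79.75 → 80.
collar: 16.5 × 5.5 = 90.75 → 91.
pocket: 7.5 × 5.5 = 41.25 → 41.
left front: 13.5 × 5.5 = 74.25 → 74.

right front 80; collar 91; pocket 41; left front 74.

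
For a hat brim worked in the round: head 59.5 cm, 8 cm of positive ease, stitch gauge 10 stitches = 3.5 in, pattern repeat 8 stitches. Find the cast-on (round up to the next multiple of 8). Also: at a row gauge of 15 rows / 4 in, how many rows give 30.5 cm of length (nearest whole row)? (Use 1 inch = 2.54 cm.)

Cast on 80 stitches; work 45 rows.

Finished = 59.5 + 8 = 67.5 cm.
67.5 cm × 1/2.54 = 26.57 inches.
10/3.5 = 2.857 sts per in; 26.57 × 2.857 = 75.93 sts.
Next multiple of 8 → 80.
30.5 cm = 12.01 inches; × 3.75 = 45.03 → 45 rows.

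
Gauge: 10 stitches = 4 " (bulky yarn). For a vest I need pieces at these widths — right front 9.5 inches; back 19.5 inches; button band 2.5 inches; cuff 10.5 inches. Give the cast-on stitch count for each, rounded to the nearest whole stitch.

right front 24; back 49; button band 6; cuff 26.

Rate = 10/4 = 2.5 sts per in.
right front: 9.5 × 2.5 = 23.75 → 24.
back: 19.5 × 2.5 = 48.75 → 49.
button band: 2.5 × 2.5 = 6.25 → 6.
cuff: 10.5 × 2.5 = 26.25 → 26.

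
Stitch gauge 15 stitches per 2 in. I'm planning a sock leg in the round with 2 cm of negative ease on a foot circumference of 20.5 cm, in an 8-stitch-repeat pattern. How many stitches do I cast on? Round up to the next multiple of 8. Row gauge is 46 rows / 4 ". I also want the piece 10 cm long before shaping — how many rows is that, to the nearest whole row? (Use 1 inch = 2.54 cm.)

Cast on 56 stitches; work 45 rows.

Finished = 20.5 − 2 = 18.5 cm.
18.5 cm × 1/2.54 = 7.28 inches.
15/2 = 7.5 sts per in; 7.28 × 7.5 = 54.63 sts.
Next multiple of 8 → 56.
10 cm = 3.94 inches; × 11.5 = 45.28 → 45 rows.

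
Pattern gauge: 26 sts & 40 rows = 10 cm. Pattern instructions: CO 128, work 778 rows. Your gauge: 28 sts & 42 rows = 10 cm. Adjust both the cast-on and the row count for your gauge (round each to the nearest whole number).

Cast on 138 stitches; work 817 rows.

Stitches: 128 × 28/26 = 137.85 → 138.
Rows: 778 × 42/40 = 816.90 → 817.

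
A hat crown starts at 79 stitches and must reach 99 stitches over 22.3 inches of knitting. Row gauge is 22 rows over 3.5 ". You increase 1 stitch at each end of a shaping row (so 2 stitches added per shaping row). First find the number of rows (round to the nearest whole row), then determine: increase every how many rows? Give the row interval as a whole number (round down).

Increase every 14th row.

Rows = 22.3 × 6.286 = 140.2 → 140 rows.
Stitches to add: 20 → 10 shaping rows (at 2 st each).
140 / 10 = 14.00 → every 14 rows.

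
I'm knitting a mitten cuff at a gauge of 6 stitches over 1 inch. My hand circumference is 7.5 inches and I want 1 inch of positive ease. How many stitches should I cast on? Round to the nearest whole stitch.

51 stitches.

Finished = 7.5 + 1 = 8.5 in.
6 / 1 = 6 sts per inch.
8.50 × 6 = 51.00 sts.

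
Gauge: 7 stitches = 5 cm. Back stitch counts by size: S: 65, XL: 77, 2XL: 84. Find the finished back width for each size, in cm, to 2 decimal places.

7/5 = 1.4 sts per cm.
S: 65 / 1.4 = 46.429 → 46.43 cm.
XL: 77 / 1.4 = 55.000 → 55.00 cm.
2XL: 84 / 1.4 = 60.000 → 60.00 cm.

S 46.43 cm; XL 55.00 cm; 2XL 60.00 cm.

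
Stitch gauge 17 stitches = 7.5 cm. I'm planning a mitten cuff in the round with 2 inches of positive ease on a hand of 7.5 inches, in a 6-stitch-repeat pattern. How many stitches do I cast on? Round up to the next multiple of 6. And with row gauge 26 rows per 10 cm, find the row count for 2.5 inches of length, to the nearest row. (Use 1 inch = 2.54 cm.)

Cast on 60 stitches; work 17 rows.

Finished = 7.5 + 2 = 9.5 inches.
9.5 inches × 2.54 = 24.13 cm.
17/7.5 = 2.267 sts per cm; 24.13 × 2.267 = 54.69 sts.
Next multiple of 6 → 60.
2.5 inches = 6.35 cm; × 2.6 = 16.51 → 17 rows.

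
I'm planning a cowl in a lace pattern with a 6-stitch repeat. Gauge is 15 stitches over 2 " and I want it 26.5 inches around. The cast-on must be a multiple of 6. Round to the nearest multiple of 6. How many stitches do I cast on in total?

Cast on 198 stitches.

15 / 2 = 7.5 sts per inch.
26.5 × 7.5 = 198.75 sts.
Nearest multiple of 6: 198.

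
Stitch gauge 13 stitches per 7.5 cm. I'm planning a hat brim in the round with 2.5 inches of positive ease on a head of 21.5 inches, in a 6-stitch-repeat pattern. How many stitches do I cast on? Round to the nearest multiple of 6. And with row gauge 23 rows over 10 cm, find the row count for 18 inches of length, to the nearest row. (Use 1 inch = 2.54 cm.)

Finished = 21.5 + 2.5 = 24 inches.
24 inches × 2.54 = 60.96 cm.
13/7.5 = 1.733 sts per cm; 60.96 × 1.733 = 105.66 sts.
Nearest multiple of 6 → 108.
18 inches = 45.72 cm; × 2.3 = 105.16 → 105 rows.

Cast on 108 stitches; work 105 rows.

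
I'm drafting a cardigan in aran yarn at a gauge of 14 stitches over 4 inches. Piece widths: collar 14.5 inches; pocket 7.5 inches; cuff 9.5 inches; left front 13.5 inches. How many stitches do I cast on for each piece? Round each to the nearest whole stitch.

collar 51; pocket 26; cuff 33; left front 47.

Rate = 14/4 = 3.5 sts per in.
collar: 14.5 × 3.5 = 50.75 → 51.
pocket: 7.5 × 3.5 = 26.25 → 26.
cuff: 9.5 × 3.5 = 33.25 → 33.
left front: 13.5 × 3.5 = 47.25 → 47.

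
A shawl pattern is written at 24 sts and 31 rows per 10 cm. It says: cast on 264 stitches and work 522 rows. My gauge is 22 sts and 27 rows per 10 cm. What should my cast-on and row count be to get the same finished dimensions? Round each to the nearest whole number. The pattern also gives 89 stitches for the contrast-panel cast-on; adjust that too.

Stitches: 264 × 22/24 = 242.00 → 242.
Rows: 522 × 27/31 = 454.65 → 455.
contrast-panel cast-on: 89 × 22/24 = 81.58 → 82.

Cast on 242 stitches; work 455 rows; contrast-panel cast-on 82 stitches.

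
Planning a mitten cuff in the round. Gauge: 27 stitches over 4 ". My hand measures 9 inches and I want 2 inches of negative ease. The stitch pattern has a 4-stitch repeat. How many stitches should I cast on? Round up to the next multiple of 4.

Finished = 9 − 2 = 7 inches.
27 / 4 = 6.75 sts/in.
7 × 6.75 = 47.25 sts.
Next multiple of 4: 48.

CO 48 sts.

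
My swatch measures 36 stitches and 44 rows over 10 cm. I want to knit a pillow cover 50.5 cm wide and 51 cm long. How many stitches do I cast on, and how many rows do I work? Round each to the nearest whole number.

Cast on 182 stitches and work 224 rows.

Stitch gauge = 36/10 = 3.6 sts/cm; 50.5 × 3.6 = 181.80 → 182 sts.
Row gauge = 44/10 = 4.4 rows/cm; 51 × 4.4 = 224.40 → 224 rows.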